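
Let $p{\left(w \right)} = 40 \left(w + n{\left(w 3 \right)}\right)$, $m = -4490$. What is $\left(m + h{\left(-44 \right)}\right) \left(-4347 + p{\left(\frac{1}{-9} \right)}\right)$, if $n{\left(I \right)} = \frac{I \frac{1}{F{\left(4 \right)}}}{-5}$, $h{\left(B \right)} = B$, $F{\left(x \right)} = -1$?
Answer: $\frac{177673858}{9} \approx 1.9742 \cdot 10^{7}$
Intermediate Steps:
$n{\left(I \right)} = \frac{I}{5}$ ($n{\left(I \right)} = \frac{I \frac{1}{-1}}{-5} = I \left(-1\right) \left(- \frac{1}{5}\right) = - I \left(- \frac{1}{5}\right) = \frac{I}{5}$)
$p{\left(w \right)} = 64 w$ ($p{\left(w \right)} = 40 \left(w + \frac{w 3}{5}\right) = 40 \left(w + \frac{3 w}{5}\right) = 40 \frac{8 w}{5} = 64 w$)
$\left(m + h{\left(-44 \right)}\right) \left(-4347 + p{\left(\frac{1}{-9} \right)}\right) = \left(-4490 - 44\right) \left(-4347 + \frac{64}{-9}\right) = - 4534 \left(-4347 + 64 \left(- \frac{1}{9}\right)\right) = - 4534 \left(-4347 - \frac{64}{9}\right) = \left(-4534\right) \left(- \frac{39187}{9}\right) = \frac{177673858}{9}$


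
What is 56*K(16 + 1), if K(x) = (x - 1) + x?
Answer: 1848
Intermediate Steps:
K(x) = -1 + 2*x (K(x) = (-1 + x) + x = -1 + 2*x)
56*K(16 + 1) = 56*(-1 + 2*(16 + 1)) = 56*(-1 + 2*17) = 56*(-1 + 34) = 56*33 = 1848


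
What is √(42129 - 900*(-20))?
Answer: 3*√6681 ≈ 245.21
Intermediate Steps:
√(42129 - 900*(-20)) = √(42129 + 18000) = √60129 = 3*√6681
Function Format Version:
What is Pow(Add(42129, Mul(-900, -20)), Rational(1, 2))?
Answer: Mul(3, Pow(6681, Rational(1, 2))) ≈ 245.21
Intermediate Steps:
Pow(Add(42129, Mul(-900, -20)), Rational(1, 2)) = Pow(Add(42129, 18000), Rational(1, 2)) = Pow(60129, Rational(1, 2)) = Mul(3, Pow(6681, Rational(1, 2)))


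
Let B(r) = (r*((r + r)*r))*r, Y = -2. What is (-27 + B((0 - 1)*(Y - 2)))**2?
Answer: 235225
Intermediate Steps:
B(r) = 2*r**4 (B(r) = (r*((2*r)*r))*r = (r*(2*r**2))*r = (2*r**3)*r = 2*r**4)
(-27 + B((0 - 1)*(Y - 2)))**2 = (-27 + 2*((0 - 1)*(-2 - 2))**4)**2 = (-27 + 2*(-1*(-4))**4)**2 = (-27 + 2*4**4)**2 = (-27 + 2*256)**2 = (-27 + 512)**2 = 485**2 = 235225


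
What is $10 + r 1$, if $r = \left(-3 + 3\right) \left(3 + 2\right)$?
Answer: $10$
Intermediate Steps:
$r = 0$ ($r = 0 \cdot 5 = 0$)
$10 + r 1 = 10 + 0 \cdot 1 = 10 + 0 = 10$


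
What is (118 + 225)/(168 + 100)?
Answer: 343/268 ≈ 1.2799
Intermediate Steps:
(118 + 225)/(168 + 100) = 343/268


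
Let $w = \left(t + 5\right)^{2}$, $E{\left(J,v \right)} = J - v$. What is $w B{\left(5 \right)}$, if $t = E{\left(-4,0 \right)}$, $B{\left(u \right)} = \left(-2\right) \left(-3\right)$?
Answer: $6$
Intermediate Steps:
$B{\left(u \right)} = 6$
$t = -4$ ($t = -4 - 0 = -4 + 0 = -4$)
$w = 1$ ($w = \left(-4 + 5\right)^{2} = 1^{2} = 1$)
$w B{\left(5 \right)} = 1 \cdot 6 = 6$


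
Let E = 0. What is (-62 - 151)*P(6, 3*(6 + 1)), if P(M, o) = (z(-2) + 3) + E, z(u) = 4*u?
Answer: 1065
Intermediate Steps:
P(M, o) = -5 (P(M, o) = (4*(-2) + 3) + 0 = (-8 + 3) + 0 = -5 + 0 = -5)
(-62 - 151)*P(6, 3*(6 + 1)) = (-62 - 151)*(-5) = -213*(-5) = 1065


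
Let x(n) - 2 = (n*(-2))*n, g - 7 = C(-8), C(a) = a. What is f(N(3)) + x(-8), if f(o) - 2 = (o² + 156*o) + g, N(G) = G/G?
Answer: 32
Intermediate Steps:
g = -1 (g = 7 - 8 = -1)
x(n) = 2 - 2*n² (x(n) = 2 + (n*(-2))*n = 2 + (-2*n)*n = 2 - 2*n²)
N(G) = 1
f(o) = 1 + o² + 156*o (f(o) = 2 + ((o² + 156*o) - 1) = 2 + (-1 + o² + 156*o) = 1 + o² + 156*o)
f(N(3)) + x(-8) = (1 + 1² + 156*1) + (2 - 2*(-8)²) = (1 + 1 + 156) + (2 - 2*64) = 158 + (2 - 128) = 158 - 126 = 32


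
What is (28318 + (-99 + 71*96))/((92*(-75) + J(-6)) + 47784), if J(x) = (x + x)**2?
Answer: 2695/3156 ≈ 0.85393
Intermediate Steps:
J(x) = 4*x**2 (J(x) = (2*x)**2 = 4*x**2)
(28318 + (-99 + 71*96))/((92*(-75) + J(-6)) + 47784) = (28318 + (-99 + 71*96))/((92*(-75) + 4*(-6)**2) + 47784) = (28318 + (-99 + 6816))/((-6900 + 4*36) + 47784) = (28318 + 6717)/((-6900 + 144) + 47784) = 35035/(-6756 + 47784) = 35035/41028 = 35035*(1/41028) = 2695/3156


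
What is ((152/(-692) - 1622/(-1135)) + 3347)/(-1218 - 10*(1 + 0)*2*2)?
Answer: -657437661/247014590 ≈ -2.6615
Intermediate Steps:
((152/(-692) - 1622/(-1135)) + 3347)/(-1218 - 10*(1 + 0)*2*2) = ((152*(-1/692) - 1622*(-1/1135)) + 3347)/(-1218 - 10*2*2) = ((-38/173 + 1622/1135) + 3347)/(-1218 - 10*2*2) = (237476/196355 + 3347)/(-1218 - 20*2) = 657437661/(196355*(-1218 - 40)) = (657437661/196355)/(-1258) = (657437661/196355)*(-1/1258) = -657437661/247014590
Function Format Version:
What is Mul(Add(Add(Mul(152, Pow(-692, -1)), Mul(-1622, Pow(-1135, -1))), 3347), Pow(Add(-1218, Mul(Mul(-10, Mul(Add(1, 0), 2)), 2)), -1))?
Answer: Rational(-657437661, 247014590) ≈ -2.6615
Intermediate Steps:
Mul(Add(Add(Mul(152, Pow(-692, -1)), Mul(-1622, Pow(-1135, -1))), 3347), Pow(Add(-1218, Mul(Mul(-10, Mul(Add(1, 0), 2)), 2)), -1)) = Mul(Add(Add(Mul(152, Rational(-1, 692)), Mul(-1622, Rational(-1, 1135))), 3347), Pow(Add(-1218, Mul(Mul(-10, Mul(1, 2)), 2)), -1)) = Mul(Add(Add(Rational(-38, 173), Rational(1622, 1135)), 3347), Pow(Add(-1218, Mul(Mul(-10, 2), 2)), -1)) = Mul(Add(Rational(237476, 196355), 3347), Pow(Add(-1218, Mul(-20, 2)), -1)) = Mul(Rational(657437661, 196355), Pow(Add(-1218, -40), -1)) = Mul(Rational(657437661, 196355), Pow(-1258, -1)) = Mul(Rational(657437661, 196355), Rational(-1, 1258)) = Rational(-657437661, 247014590)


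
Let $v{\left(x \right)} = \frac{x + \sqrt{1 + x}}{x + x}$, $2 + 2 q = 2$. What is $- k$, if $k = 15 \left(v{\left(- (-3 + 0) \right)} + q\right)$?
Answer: $- \frac{25}{2} \approx -12.5$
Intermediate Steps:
$q = 0$ ($q = -1 + \frac{1}{2} \cdot 2 = -1 + 1 = 0$)
$v{\left(x \right)} = \frac{x + \sqrt{1 + x}}{2 x}$
$k = \frac{25}{2}$ ($k = 15 \left(\frac{- (-3 + 0) + \sqrt{1 - \left(-3 + 0\right)}}{2 \left(- (-3 + 0)\right)} + 0\right) = 15 \left(\frac{\left(-1\right) \left(-3\right) + \sqrt{1 - -3}}{2 \left(\left(-1\right) \left(-3\right)\right)} + 0\right) = 15 \left(\frac{3 + \sqrt{1 + 3}}{2 \cdot 3} + 0\right) = 15 \left(\frac{1}{2} \cdot \frac{1}{3} \left(3 + \sqrt{4}\right) + 0\right) = 15 \left(\frac{1}{2} \cdot \frac{1}{3} \left(3 + 2\right) + 0\right) = 15 \left(\frac{1}{2} \cdot \frac{1}{3} \cdot 5 + 0\right) = 15 \left(\frac{5}{6} + 0\right) = 15 \cdot \frac{5}{6} = \frac{25}{2} \approx 12.5$)
$- k = \left(-1\right) \frac{25}{2} = - \frac{25}{2}$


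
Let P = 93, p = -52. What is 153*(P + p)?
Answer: 6273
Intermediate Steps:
153*(P + p) = 153*(93 - 52) = 153*41 = 6273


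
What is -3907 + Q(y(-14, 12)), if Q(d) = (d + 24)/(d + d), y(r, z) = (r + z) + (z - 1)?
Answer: -23431/6 ≈ -3905.2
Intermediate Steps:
y(r, z) = -1 + r + 2*z (y(r, z) = (r + z) + (-1 + z) = -1 + r + 2*z)
Q(d) = (24 + d)/(2*d) (Q(d) = (24 + d)/((2*d)) = (24 + d)*(1/(2*d)) = (24 + d)/(2*d))
-3907 + Q(y(-14, 12)) = -3907 + (24 + (-1 - 14 + 2*12))/(2*(-1 - 14 + 2*12)) = -3907 + (24 + (-1 - 14 + 24))/(2*(-1 - 14 + 24)) = -3907 + (½)*(24 + 9)/9 = -3907 + (½)*(⅑)*33 = -3907 + 11/6 = -23431/6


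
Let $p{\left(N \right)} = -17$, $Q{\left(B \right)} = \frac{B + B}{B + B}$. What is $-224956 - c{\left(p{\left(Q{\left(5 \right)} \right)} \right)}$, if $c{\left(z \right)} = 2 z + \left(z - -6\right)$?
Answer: $-224911$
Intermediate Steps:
$Q{\left(B \right)} = 1$ ($Q{\left(B \right)} = \frac{2 B}{2 B} = 2 B \frac{1}{2 B} = 1$)
$c{\left(z \right)} = 6 + 3 z$ ($c{\left(z \right)} = 2 z + \left(z + 6\right) = 2 z + \left(6 + z\right) = 6 + 3 z$)
$-224956 - c{\left(p{\left(Q{\left(5 \right)} \right)} \right)} = -224956 - \left(6 + 3 \left(-17\right)\right) = -224956 - \left(6 - 51\right) = -224956 - -45 = -224956 + 45 = -224911$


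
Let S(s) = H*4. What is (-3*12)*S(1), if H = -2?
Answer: 288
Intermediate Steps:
S(s) = -8 (S(s) = -2*4 = -8)
(-3*12)*S(1) = -3*12*(-8) = -36*(-8) = 288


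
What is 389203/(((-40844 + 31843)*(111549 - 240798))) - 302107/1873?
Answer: -351461566837424/2178992476377 ≈ -161.30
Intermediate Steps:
389203/(((-40844 + 31843)*(111549 - 240798))) - 302107/1873 = 389203/((-9001*(-129249))) - 302107*1/1873 = 389203/1163370249 - 302107/1873 = -351461566837424/2178992476377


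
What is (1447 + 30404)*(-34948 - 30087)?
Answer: -2071429785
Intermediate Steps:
(1447 + 30404)*(-34948 - 30087) = 31851*(-65035) = -2071429785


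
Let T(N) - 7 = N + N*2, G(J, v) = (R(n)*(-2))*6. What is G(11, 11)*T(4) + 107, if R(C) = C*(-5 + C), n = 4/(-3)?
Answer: -5455/3 ≈ -1818.3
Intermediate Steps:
n = -4/3 (n = 4*(-⅓) = -4/3 ≈ -1.3333)
G(J, v) = -304/3 (G(J, v) = (-4*(-5 - 4/3)/3*(-2))*6 = (-4/3*(-19/3)*(-2))*6 = ((76/9)*(-2))*6 = -152/9*6 = -304/3)
T(N) = 7 + 3*N (T(N) = 7 + (N + N*2) = 7 + (N + 2*N) = 7 + 3*N)
G(11, 11)*T(4) + 107 = -304*(7 + 3*4)/3 + 107 = -304*(7 + 12)/3 + 107 = -304/3*19 + 107 = -5776/3 + 107 = -5455/3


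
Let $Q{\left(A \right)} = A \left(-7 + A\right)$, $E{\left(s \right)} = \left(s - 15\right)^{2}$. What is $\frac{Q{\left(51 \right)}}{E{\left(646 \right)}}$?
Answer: $\frac{2244}{398161} \approx 0.0056359$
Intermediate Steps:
$E{\left(s \right)} = \left(-15 + s\right)^{2}$
$\frac{Q{\left(51 \right)}}{E{\left(646 \right)}} = \frac{51 \left(-7 + 51\right)}{\left(-15 + 646\right)^{2}} = \frac{51 \cdot 44}{631^{2}} = \frac{2244}{398161}$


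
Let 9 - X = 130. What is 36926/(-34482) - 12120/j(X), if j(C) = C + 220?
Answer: -7806991/63217 ≈ -123.50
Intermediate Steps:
X = -121 (X = 9 - 1*130 = 9 - 130 = -121)
j(C) = 220 + C
36926/(-34482) - 12120/j(X) = 36926/(-34482) - 12120/(220 - 121) = 36926*(-1/34482) - 12120/99 = -18463/17241 - 12120*1/99 = -18463/17241 - 4040/33 = -7806991/63217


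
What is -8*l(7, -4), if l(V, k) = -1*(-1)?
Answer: -8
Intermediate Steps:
l(V, k) = 1
-8*l(7, -4) = -8*1 = -8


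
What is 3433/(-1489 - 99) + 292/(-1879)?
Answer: -6914303/2983852 ≈ -2.3172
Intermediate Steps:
3433/(-1489 - 99) + 292/(-1879) = 3433/(-1588) + 292*(-1/1879) = 3433*(-1/1588) - 292/1879 = -3433/1588 - 292/1879 = -6914303/2983852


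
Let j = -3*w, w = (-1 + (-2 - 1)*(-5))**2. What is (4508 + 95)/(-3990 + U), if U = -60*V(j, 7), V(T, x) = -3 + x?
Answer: -4603/4230 ≈ -1.0882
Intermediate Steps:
w = 196 (w = (-1 - 3*(-5))**2 = (-1 + 15)**2 = 14**2 = 196)
j = -588 (j = -3*196 = -588)
U = -240 (U = -60*(-3 + 7) = -60*4 = -240)
(4508 + 95)/(-3990 + U) = (4508 + 95)/(-3990 - 240) = 4603/(-4230) = 4603*(-1/4230) = -4603/4230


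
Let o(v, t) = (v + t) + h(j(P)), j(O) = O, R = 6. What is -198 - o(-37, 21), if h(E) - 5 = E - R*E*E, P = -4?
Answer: -87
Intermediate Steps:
h(E) = 5 + E - 6*E² (h(E) = 5 + (E - 6*E*E) = 5 + (E - 6*E²) = 5 + E - 6*E²)
o(v, t) = -95 + t + v (o(v, t) = (v + t) + (5 - 4 - 6*(-4)²) = (t + v) + (5 - 4 - 6*16) = (t + v) + (5 - 4 - 96) = (t + v) - 95 = -95 + t + v)
-198 - o(-37, 21) = -198 - (-95 + 21 - 37) = -198 - 1*(-111) = -198 + 111 = -87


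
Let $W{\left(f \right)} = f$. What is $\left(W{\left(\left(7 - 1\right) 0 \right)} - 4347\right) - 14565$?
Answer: $-18912$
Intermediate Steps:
$\left(W{\left(\left(7 - 1\right) 0 \right)} - 4347\right) - 14565 = \left(\left(7 - 1\right) 0 - 4347\right) - 14565 = \left(6 \cdot 0 - 4347\right) - 14565 = \left(0 - 4347\right) - 14565 = -4347 - 14565 = -18912$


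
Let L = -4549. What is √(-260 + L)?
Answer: I*√4809 ≈ 69.347*I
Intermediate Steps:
√(-260 + L) = √(-260 - 4549) = √(-4809) = I*√4809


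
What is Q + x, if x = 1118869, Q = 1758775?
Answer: 2877644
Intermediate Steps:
Q + x = 1758775 + 1118869 = 2877644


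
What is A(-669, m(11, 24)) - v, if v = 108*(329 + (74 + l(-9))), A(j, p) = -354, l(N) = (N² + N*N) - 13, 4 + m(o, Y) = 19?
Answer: -59970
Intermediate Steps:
m(o, Y) = 15 (m(o, Y) = -4 + 19 = 15)
l(N) = -13 + 2*N² (l(N) = (N² + N²) - 13 = 2*N² - 13 = -13 + 2*N²)
v = 59616 (v = 108*(329 + (74 + (-13 + 2*(-9)²))) = 108*(329 + (74 + (-13 + 2*81))) = 108*(329 + (74 + (-13 + 162))) = 108*(329 + (74 + 149)) = 108*(329 + 223) = 108*552 = 59616)
A(-669, m(11, 24)) - v = -354 - 1*59616 = -354 - 59616 = -59970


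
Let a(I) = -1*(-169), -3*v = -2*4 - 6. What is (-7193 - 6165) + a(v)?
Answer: -13189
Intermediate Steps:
v = 14/3 (v = -(-2*4 - 6)/3 = -(-8 - 6)/3 = -1/3*(-14) = 14/3 ≈ 4.6667)
a(I) = 169
(-7193 - 6165) + a(v) = (-7193 - 6165) + 169 = -13358 + 169 = -13189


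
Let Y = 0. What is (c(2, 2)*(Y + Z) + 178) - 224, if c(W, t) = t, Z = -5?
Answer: -56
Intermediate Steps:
(c(2, 2)*(Y + Z) + 178) - 224 = (2*(0 - 5) + 178) - 224 = (2*(-5) + 178) - 224 = (-10 + 178) - 224 = 168 - 224 = -56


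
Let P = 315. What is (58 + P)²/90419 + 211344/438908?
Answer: 20043586067/9921405613 ≈ 2.0202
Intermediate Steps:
(58 + P)²/90419 + 211344/438908 = (58 + 315)²/90419 + 211344/438908 = 373²*(1/90419) + 211344*(1/438908) = 139129*(1/90419) + 52836/109727 = 139129/90419 + 52836/109727 = 20043586067/9921405613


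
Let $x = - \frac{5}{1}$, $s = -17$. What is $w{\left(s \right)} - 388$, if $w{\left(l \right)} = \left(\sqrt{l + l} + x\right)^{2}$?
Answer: $-388 + \left(5 - i \sqrt{34}\right)^{2} \approx -397.0 - 58.31 i$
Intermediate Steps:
$x = -5$ ($x = \left(-5\right) 1 = -5$)
$w{\left(l \right)} = \left(-5 + \sqrt{2} \sqrt{l}\right)^{2}$ ($w{\left(l \right)} = \left(\sqrt{l + l} - 5\right)^{2} = \left(\sqrt{2 l} - 5\right)^{2} = \left(\sqrt{2} \sqrt{l} - 5\right)^{2} = \left(-5 + \sqrt{2} \sqrt{l}\right)^{2}$)
$w{\left(s \right)} - 388 = \left(-5 + \sqrt{2} \sqrt{-17}\right)^{2} - 388 = \left(-5 + \sqrt{2} i \sqrt{17}\right)^{2} - 388 = \left(-5 + i \sqrt{34}\right)^{2} - 388 = -388 + \left(-5 + i \sqrt{34}\right)^{2}$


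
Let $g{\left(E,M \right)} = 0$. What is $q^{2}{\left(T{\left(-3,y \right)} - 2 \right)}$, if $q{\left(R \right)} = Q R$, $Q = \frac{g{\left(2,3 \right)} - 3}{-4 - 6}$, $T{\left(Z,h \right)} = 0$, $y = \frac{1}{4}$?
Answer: $\frac{9}{25} \approx 0.36$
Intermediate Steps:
$y = \frac{1}{4} \approx 0.25$
$Q = \frac{3}{10}$ ($Q = \frac{0 - 3}{-4 - 6} = - \frac{3}{-10} = \left(-3\right) \left(- \frac{1}{10}\right) = \frac{3}{10} \approx 0.3$)
$q{\left(R \right)} = \frac{3 R}{10}$
$q^{2}{\left(T{\left(-3,y \right)} - 2 \right)} = \left(\frac{3 \left(0 - 2\right)}{10}\right)^{2} = \left(\frac{3}{10} \left(-2\right)\right)^{2} = \left(- \frac{3}{5}\right)^{2} = \frac{9}{25}$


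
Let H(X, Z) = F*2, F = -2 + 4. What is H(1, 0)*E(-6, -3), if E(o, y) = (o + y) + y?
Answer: -48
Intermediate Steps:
F = 2
E(o, y) = o + 2*y
H(X, Z) = 4 (H(X, Z) = 2*2 = 4)
H(1, 0)*E(-6, -3) = 4*(-6 + 2*(-3)) = 4*(-6 - 6) = 4*(-12) = -48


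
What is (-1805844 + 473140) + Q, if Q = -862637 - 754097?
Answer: -2949438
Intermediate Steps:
Q = -1616734
(-1805844 + 473140) + Q = (-1805844 + 473140) - 1616734 = -1332704 - 1616734 = -2949438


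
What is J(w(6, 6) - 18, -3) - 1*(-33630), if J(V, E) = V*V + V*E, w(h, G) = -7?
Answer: 34330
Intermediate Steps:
J(V, E) = V² + E*V
J(w(6, 6) - 18, -3) - 1*(-33630) = (-7 - 18)*(-3 + (-7 - 18)) - 1*(-33630) = -25*(-3 - 25) + 33630 = -25*(-28) + 33630 = 700 + 33630 = 34330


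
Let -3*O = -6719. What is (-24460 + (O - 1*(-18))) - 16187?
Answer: -115168/3 ≈ -38389.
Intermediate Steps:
O = 6719/3 (O = -1/3*(-6719) = 6719/3 ≈ 2239.7)
(-24460 + (O - 1*(-18))) - 16187 = (-24460 + (6719/3 - 1*(-18))) - 16187 = (-24460 + (6719/3 + 18)) - 16187 = (-24460 + 6773/3) - 16187 = -66607/3 - 16187 = -115168/3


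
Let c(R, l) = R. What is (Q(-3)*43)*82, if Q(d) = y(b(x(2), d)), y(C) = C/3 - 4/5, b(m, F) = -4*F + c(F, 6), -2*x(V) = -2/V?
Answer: 38786/5 ≈ 7757.2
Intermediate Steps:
x(V) = 1/V (x(V) = -(-1)/V = 1/V)
b(m, F) = -3*F (b(m, F) = -4*F + F = -3*F)
y(C) = -⅘ + C/3 (y(C) = C*(⅓) - 4*⅕ = C/3 - ⅘ = -⅘ + C/3)
Q(d) = -⅘ - d (Q(d) = -⅘ + (-3*d)/3 = -⅘ - d)
(Q(-3)*43)*82 = ((-⅘ - 1*(-3))*43)*82 = ((-⅘ + 3)*43)*82 = ((11/5)*43)*82 = (473/5)*82 = 38786/5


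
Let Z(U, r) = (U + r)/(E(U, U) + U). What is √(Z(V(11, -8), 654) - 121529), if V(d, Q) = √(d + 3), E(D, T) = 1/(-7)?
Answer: √(126107 - 850696*√14)/√(-1 + 7*√14) ≈ 348.35*I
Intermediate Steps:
E(D, T) = -⅐
V(d, Q) = √(3 + d)
Z(U, r) = (U + r)/(-⅐ + U)
√(Z(V(11, -8), 654) - 121529) = √(7*(√(3 + 11) + 654)/(-1 + 7*√(3 + 11)) - 121529) = √(7*(√14 + 654)/(-1 + 7*√14) - 121529) = √(7*(654 + √14)/(-1 + 7*√14) - 121529) = √(-121529 + 7*(654 + √14)/(-1 + 7*√14))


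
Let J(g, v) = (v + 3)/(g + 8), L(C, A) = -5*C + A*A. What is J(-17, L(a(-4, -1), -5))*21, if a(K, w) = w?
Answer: -77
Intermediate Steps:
L(C, A) = A² - 5*C (L(C, A) = -5*C + A² = A² - 5*C)
J(g, v) = (3 + v)/(8 + g)
J(-17, L(a(-4, -1), -5))*21 = ((3 + ((-5)² - 5*(-1)))/(8 - 17))*21 = ((3 + (25 + 5))/(-9))*21 = -(3 + 30)/9*21 = -⅑*33*21 = -11/3*21 = -77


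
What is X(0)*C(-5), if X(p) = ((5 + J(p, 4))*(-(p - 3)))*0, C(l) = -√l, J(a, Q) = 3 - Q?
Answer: 0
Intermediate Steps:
X(p) = 0 (X(p) = ((5 + (3 - 1*4))*(-(p - 3)))*0 = ((5 + (3 - 4))*(-(-3 + p)))*0 = ((5 - 1)*(3 - p))*0 = (4*(3 - p))*0 = (12 - 4*p)*0 = 0)
X(0)*C(-5) = 0*(-√(-5)) = 0*(-I*√5) = 0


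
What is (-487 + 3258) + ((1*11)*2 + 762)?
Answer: 3555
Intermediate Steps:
(-487 + 3258) + ((1*11)*2 + 762) = 2771 + (11*2 + 762) = 2771 + (22 + 762) = 2771 + 784 = 3555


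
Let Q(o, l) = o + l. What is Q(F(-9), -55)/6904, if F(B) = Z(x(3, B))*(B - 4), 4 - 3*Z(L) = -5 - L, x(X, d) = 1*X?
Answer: -107/6904 ≈ -0.015498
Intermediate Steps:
x(X, d) = X
Z(L) = 3 + L/3 (Z(L) = 4/3 - (-5 - L)/3 = 4/3 + (5/3 + L/3) = 3 + L/3)
F(B) = -16 + 4*B (F(B) = (3 + (⅓)*3)*(B - 4) = (3 + 1)*(-4 + B) = 4*(-4 + B) = -16 + 4*B)
Q(o, l) = l + o
Q(F(-9), -55)/6904 = (-55 + (-16 + 4*(-9)))/6904 = (-55 + (-16 - 36))*(1/6904) = (-55 - 52)*(1/6904) = -107*1/6904 = -107/6904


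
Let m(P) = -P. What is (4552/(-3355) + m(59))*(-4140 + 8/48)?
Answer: 1676607661/6710 ≈ 2.4987e+5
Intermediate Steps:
(4552/(-3355) + m(59))*(-4140 + 8/48) = (4552/(-3355) - 1*59)*(-4140 + 8/48) = (4552*(-1/3355) - 59)*(-4140 + 8*(1/48)) = (-4552/3355 - 59)*(-4140 + ⅙) = -202497/3355*(-24839/6) = 1676607661/6710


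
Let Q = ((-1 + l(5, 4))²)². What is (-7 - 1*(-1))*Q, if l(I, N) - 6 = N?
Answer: -39366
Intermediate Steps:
l(I, N) = 6 + N
Q = 6561 (Q = ((-1 + (6 + 4))²)² = ((-1 + 10)²)² = (9²)² = 81² = 6561)
(-7 - 1*(-1))*Q = (-7 - 1*(-1))*6561 = (-7 + 1)*6561 = -6*6561 = -39366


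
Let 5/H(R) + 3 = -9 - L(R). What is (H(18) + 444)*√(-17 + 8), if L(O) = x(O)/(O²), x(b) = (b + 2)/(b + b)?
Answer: 46572264*I/34997 ≈ 1330.8*I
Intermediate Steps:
x(b) = (2 + b)/(2*b) (x(b) = (2 + b)/((2*b)) = (2 + b)*(1/(2*b)) = (2 + b)/(2*b))
L(O) = (2 + O)/(2*O³) (L(O) = ((2 + O)/(2*O))/(O²) = ((2 + O)/(2*O))/O² = (2 + O)/(2*O³))
H(R) = 5/(-12 - (2 + R)/(2*R³)) (H(R) = 5/(-3 + (-9 - (2 + R)/(2*R³))) = 5/(-12 - (2 + R)/(2*R³)))
(H(18) + 444)*√(-17 + 8) = (-10*18³/(2 + 18 + 24*18³) + 444)*√(-17 + 8) = (-10*5832/(2 + 18 + 24*5832) + 444)*√(-9) = (-10*5832/(2 + 18 + 139968) + 444)*(3*I) = (-10*5832/139988 + 444)*(3*I) = (-10*5832*1/139988 + 444)*(3*I) = (-14580/34997 + 444)*(3*I) = 15524088*(3*I)/34997 = 46572264*I/34997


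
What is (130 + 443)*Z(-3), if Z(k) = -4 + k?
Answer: -4011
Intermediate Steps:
(130 + 443)*Z(-3) = (130 + 443)*(-4 - 3) = 573*(-7) = -4011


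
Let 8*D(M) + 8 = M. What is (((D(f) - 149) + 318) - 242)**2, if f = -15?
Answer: 368449/64 ≈ 5757.0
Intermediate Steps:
D(M) = -1 + M/8
(((D(f) - 149) + 318) - 242)**2 = ((((-1 + (1/8)*(-15)) - 149) + 318) - 242)**2 = ((((-1 - 15/8) - 149) + 318) - 242)**2 = (((-23/8 - 149) + 318) - 242)**2 = ((-1215/8 + 318) - 242)**2 = (1329/8 - 242)**2 = (-607/8)**2 = 368449/64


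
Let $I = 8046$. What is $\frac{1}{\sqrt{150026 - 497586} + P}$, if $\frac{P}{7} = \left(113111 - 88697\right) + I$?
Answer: $\frac{11361}{2581463798} - \frac{i \sqrt{86890}}{25814637980} \approx 4.401 \cdot 10^{-6} - 1.1419 \cdot 10^{-8} i$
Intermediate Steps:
$P = 227220$ ($P = 7 \left(\left(113111 - 88697\right) + 8046\right) = 7 \left(24414 + 8046\right) = 7 \cdot 32460 = 227220$)
$\frac{1}{\sqrt{150026 - 497586} + P} = \frac{1}{\sqrt{150026 - 497586} + 227220} = \frac{1}{\sqrt{-347560} + 227220} = \frac{1}{2 i \sqrt{86890} + 227220} = \frac{1}{227220 + 2 i \sqrt{86890}}$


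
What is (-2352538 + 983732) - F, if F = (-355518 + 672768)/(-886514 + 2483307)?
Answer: -2185700156408/1596793 ≈ -1.3688e+6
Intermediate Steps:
F = 317250/1596793 ≈ 0.19868
(-2352538 + 983732) - F = (-2352538 + 983732) - 1*317250/1596793 = -1368806 - 317250/1596793 = -2185700156408/1596793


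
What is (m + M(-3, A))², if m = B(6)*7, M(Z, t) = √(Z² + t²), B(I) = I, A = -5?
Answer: (42 + √34)² ≈ 2287.8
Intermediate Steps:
m = 42 (m = 6*7 = 42)
(m + M(-3, A))² = (42 + √((-3)² + (-5)²))² = (42 + √(9 + 25))² = (42 + √34)²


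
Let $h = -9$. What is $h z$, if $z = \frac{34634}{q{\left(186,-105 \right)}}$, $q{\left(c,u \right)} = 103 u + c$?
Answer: $\frac{34634}{1181} \approx 29.326$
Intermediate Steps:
$q{\left(c,u \right)} = c + 103 u$
$z = - \frac{34634}{10629}$ ($z = \frac{34634}{186 + 103 \left(-105\right)} = \frac{34634}{186 - 10815} = \frac{34634}{-10629} = 34634 \left(- \frac{1}{10629}\right) = - \frac{34634}{10629} \approx -3.2584$)
$h z = \left(-9\right) \left(- \frac{34634}{10629}\right) = \frac{34634}{1181}$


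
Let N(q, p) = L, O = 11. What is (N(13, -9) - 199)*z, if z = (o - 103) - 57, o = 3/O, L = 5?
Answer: 340858/11 ≈ 30987.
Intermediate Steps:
o = 3/11 ≈ 0.27273
N(q, p) = 5
z = -1757/11 (z = (3/11 - 103) - 57 = -1130/11 - 57 = -1757/11 ≈ -159.73)
(N(13, -9) - 199)*z = (5 - 199)*(-1757/11) = -194*(-1757/11) = 340858/11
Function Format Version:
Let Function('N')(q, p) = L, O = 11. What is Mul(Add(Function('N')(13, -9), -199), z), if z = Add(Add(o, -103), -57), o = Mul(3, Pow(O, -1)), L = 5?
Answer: Rational(340858, 11) ≈ 30987.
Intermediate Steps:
o = Rational(3, 11) (o = Mul(3, Pow(11, -1)) = Mul(3, Rational(1, 11)) = Rational(3, 11) ≈ 0.27273)
Function('N')(q, p) = 5
z = Rational(-1757, 11) (z = Add(Add(Rational(3, 11), -103), -57) = Add(Rational(-1130, 11), -57) = Rational(-1757, 11) ≈ -159.73)
Mul(Add(Function('N')(13, -9), -199), z) = Mul(Add(5, -199), Rational(-1757, 11)) = Mul(-194, Rational(-1757, 11)) = Rational(340858, 11)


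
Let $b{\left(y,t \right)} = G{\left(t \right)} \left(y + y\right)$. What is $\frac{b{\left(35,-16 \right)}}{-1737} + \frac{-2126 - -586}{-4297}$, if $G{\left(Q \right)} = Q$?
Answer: $\frac{7487620}{7463889} \approx 1.0032$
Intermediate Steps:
$b{\left(y,t \right)} = 2 t y$ ($b{\left(y,t \right)} = t \left(y + y\right) = t 2 y = 2 t y$)
$\frac{b{\left(35,-16 \right)}}{-1737} + \frac{-2126 - -586}{-4297} = \frac{2 \left(-16\right) 35}{-1737} + \frac{-2126 - -586}{-4297} = \left(-1120\right) \left(- \frac{1}{1737}\right) + \left(-2126 + 586\right) \left(- \frac{1}{4297}\right) = \frac{1120}{1737} - - \frac{1540}{4297} = \frac{1120}{1737} + \frac{1540}{4297} = \frac{7487620}{7463889}$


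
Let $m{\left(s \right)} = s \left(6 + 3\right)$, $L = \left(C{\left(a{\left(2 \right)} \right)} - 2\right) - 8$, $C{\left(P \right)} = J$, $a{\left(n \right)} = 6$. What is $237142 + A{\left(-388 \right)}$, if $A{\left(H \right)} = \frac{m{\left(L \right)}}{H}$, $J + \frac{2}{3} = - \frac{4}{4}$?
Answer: $\frac{92011201}{388} \approx 2.3714 \cdot 10^{5}$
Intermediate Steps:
$J = - \frac{5}{3}$ ($J = - \frac{2}{3} - \frac{4}{4} = - \frac{2}{3} - 1 = - \frac{5}{3} \approx -1.6667$)
$C{\left(P \right)} = - \frac{5}{3}$
$L = - \frac{35}{3}$ ($L = \left(- \frac{5}{3} - 2\right) - 8 = - \frac{11}{3} - 8 = - \frac{35}{3} \approx -11.667$)
$m{\left(s \right)} = 9 s$ ($m{\left(s \right)} = s 9 = 9 s$)
$A{\left(H \right)} = - \frac{105}{H}$ ($A{\left(H \right)} = \frac{9 \left(- \frac{35}{3}\right)}{H} = - \frac{105}{H}$)
$237142 + A{\left(-388 \right)} = 237142 - \frac{105}{-388} = 237142 - - \frac{105}{388} = 237142 + \frac{105}{388} = \frac{92011201}{388}$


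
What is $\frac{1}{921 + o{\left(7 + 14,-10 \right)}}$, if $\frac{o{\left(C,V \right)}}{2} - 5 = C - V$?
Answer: $\frac{1}{993} \approx 0.0010071$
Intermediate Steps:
$o{\left(C,V \right)} = 10 - 2 V + 2 C$ ($o{\left(C,V \right)} = 10 + 2 \left(C - V\right) = 10 + \left(- 2 V + 2 C\right) = 10 - 2 V + 2 C$)
$\frac{1}{921 + o{\left(7 + 14,-10 \right)}} = \frac{1}{921 + \left(10 - -20 + 2 \left(7 + 14\right)\right)} = \frac{1}{921 + \left(10 + 20 + 2 \cdot 21\right)} = \frac{1}{921 + \left(10 + 20 + 42\right)} = \frac{1}{921 + 72} = \frac{1}{993}$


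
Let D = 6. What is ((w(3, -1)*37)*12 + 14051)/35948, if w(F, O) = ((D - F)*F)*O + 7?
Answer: 13163/35948 ≈ 0.36617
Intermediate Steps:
w(F, O) = 7 + F*O*(6 - F) (w(F, O) = ((6 - F)*F)*O + 7 = (F*(6 - F))*O + 7 = F*O*(6 - F) + 7 = 7 + F*O*(6 - F))
((w(3, -1)*37)*12 + 14051)/35948 = (((7 - 1*(-1)*3**2 + 6*3*(-1))*37)*12 + 14051)/35948 = (((7 - 1*(-1)*9 - 18)*37)*12 + 14051)*(1/35948) = (((7 + 9 - 18)*37)*12 + 14051)*(1/35948) = (-2*37*12 + 14051)*(1/35948) = (-74*12 + 14051)*(1/35948) = (-888 + 14051)*(1/35948) = 13163*(1/35948) = 13163/35948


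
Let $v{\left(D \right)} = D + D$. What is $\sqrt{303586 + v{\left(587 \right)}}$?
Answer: $2 \sqrt{76190} \approx 552.05$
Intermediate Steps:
$v{\left(D \right)} = 2 D$
$\sqrt{303586 + v{\left(587 \right)}} = \sqrt{303586 + 2 \cdot 587} = \sqrt{303586 + 1174} = \sqrt{304760} = 2 \sqrt{76190}$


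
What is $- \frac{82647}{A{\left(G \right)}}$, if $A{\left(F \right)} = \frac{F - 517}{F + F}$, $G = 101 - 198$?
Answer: $- \frac{8016759}{307} \approx -26113.0$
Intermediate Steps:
$G = -97$ ($G = 101 - 198 = -97$)
$A{\left(F \right)} = \frac{-517 + F}{2 F}$
$- \frac{82647}{A{\left(G \right)}} = - \frac{82647}{\frac{1}{2} \frac{1}{-97} \left(-517 - 97\right)} = - \frac{82647}{\frac{1}{2} \left(- \frac{1}{97}\right) \left(-614\right)} = - \frac{82647}{\frac{307}{97}} = \left(-82647\right) \frac{97}{307} = - \frac{8016759}{307}$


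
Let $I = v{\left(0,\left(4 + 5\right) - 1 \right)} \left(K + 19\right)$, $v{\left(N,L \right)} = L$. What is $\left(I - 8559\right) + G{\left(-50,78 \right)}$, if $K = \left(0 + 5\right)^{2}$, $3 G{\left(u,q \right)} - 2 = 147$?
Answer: $- \frac{24472}{3} \approx -8157.3$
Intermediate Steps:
$G{\left(u,q \right)} = \frac{149}{3}$ ($G{\left(u,q \right)} = \frac{2}{3} + \frac{1}{3} \cdot 147 = \frac{2}{3} + 49 = \frac{149}{3}$)
$K = 25$ ($K = 5^{2} = 25$)
$I = 352$ ($I = \left(\left(4 + 5\right) - 1\right) \left(25 + 19\right) = \left(9 - 1\right) 44 = 8 \cdot 44 = 352$)
$\left(I - 8559\right) + G{\left(-50,78 \right)} = \left(352 - 8559\right) + \frac{149}{3} = -8207 + \frac{149}{3} = - \frac{24472}{3}$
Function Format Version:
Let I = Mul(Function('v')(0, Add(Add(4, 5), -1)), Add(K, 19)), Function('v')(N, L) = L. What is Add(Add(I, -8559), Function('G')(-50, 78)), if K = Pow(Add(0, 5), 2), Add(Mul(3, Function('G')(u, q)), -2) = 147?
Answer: Rational(-24472, 3) ≈ -8157.3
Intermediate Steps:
Function('G')(u, q) = Rational(149, 3) (Function('G')(u, q) = Add(Rational(2, 3), Mul(Rational(1, 3), 147)) = Add(Rational(2, 3), 49) = Rational(149, 3))
K = 25 (K = Pow(5, 2) = 25)
I = 352 (I = Mul(Add(Add(4, 5), -1), Add(25, 19)) = Mul(Add(9, -1), 44) = Mul(8, 44) = 352)
Add(Add(I, -8559), Function('G')(-50, 78)) = Add(Add(352, -8559), Rational(149, 3)) = Add(-8207, Rational(149, 3)) = Rational(-24472, 3)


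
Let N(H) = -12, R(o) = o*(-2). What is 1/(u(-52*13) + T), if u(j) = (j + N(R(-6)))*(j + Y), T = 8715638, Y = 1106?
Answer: 1/8419798 ≈ 1.1877e-7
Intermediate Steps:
R(o) = -2*o
u(j) = (-12 + j)*(1106 + j) (u(j) = (j - 12)*(j + 1106) = (-12 + j)*(1106 + j))
1/(u(-52*13) + T) = 1/((-13272 + (-52*13)² + 1094*(-52*13)) + 8715638) = 1/((-13272 + (-676)² + 1094*(-676)) + 8715638) = 1/((-13272 + 456976 - 739544) + 8715638) = 1/(-295840 + 8715638) = 1/8419798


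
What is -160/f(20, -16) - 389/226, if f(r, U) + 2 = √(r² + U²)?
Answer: -81487/36838 - 160*√41/163 ≈ -8.4973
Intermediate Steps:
f(r, U) = -2 + √(U² + r²) (f(r, U) = -2 + √(r² + U²) = -2 + √(U² + r²))
-160/f(20, -16) - 389/226 = -160/(-2 + √((-16)² + 20²)) - 389/226 = -160/(-2 + √(256 + 400)) - 389*1/226 = -160/(-2 + √656) - 389/226 = -160/(-2 + 4*√41) - 389/226 = -389/226 - 160/(-2 + 4*√41)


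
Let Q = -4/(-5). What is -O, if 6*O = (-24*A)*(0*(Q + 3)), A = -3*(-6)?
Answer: 0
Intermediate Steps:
A = 18
Q = 4/5 (Q = -4*(-1/5) = 4/5 ≈ 0.80000)
O = 0 (O = ((-24*18)*(0*(4/5 + 3)))/6 = (-0*19/5)/6 = (-432*0)/6 = (1/6)*0 = 0)
-O = -1*0 = 0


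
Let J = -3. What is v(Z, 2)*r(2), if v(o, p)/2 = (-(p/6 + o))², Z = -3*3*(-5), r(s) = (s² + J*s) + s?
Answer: 0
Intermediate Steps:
r(s) = s² - 2*s (r(s) = (s² - 3*s) + s = s² - 2*s)
Z = 45 (Z = -9*(-5) = 45)
v(o, p) = 2*(-o - p/6)² (v(o, p) = 2*(-(p/6 + o))² = 2*(-(o + p/6))² = 2*(-o - p/6)²)
v(Z, 2)*r(2) = ((2 + 6*45)²/18)*(2*(-2 + 2)) = ((2 + 270)²/18)*(2*0) = ((1/18)*272²)*0 = ((1/18)*73984)*0 = (36992/9)*0 = 0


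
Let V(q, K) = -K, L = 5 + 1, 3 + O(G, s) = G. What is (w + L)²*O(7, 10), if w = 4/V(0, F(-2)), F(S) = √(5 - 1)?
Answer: 64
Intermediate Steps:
O(G, s) = -3 + G
F(S) = 2 (F(S) = √4 = 2)
L = 6
w = -2 (w = 4/((-1*2)) = 4/(-2) = 4*(-½) = -2)
(w + L)²*O(7, 10) = (-2 + 6)²*(-3 + 7) = 4²*4 = 16*4 = 64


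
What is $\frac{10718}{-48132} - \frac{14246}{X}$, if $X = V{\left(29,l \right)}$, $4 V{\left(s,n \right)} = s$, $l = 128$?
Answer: $- \frac{1371532355}{697914} \approx -1965.2$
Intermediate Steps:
$V{\left(s,n \right)} = \frac{s}{4}$
$X = \frac{29}{4}$ ($X = \frac{1}{4} \cdot 29 = \frac{29}{4} \approx 7.25$)
$\frac{10718}{-48132} - \frac{14246}{X} = \frac{10718}{-48132} - \frac{14246}{\frac{29}{4}} = 10718 \left(- \frac{1}{48132}\right) - \frac{56984}{29} = - \frac{5359}{24066} - \frac{56984}{29} = - \frac{1371532355}{697914}$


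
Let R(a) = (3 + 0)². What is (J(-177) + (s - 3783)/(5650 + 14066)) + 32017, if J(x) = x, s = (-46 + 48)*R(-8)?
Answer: 209251225/6572 ≈ 31840.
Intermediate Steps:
R(a) = 9 (R(a) = 3² = 9)
s = 18 (s = (-46 + 48)*9 = 2*9 = 18)
(J(-177) + (s - 3783)/(5650 + 14066)) + 32017 = (-177 + (18 - 3783)/(5650 + 14066)) + 32017 = (-177 - 3765/19716) + 32017 = (-177 - 3765*1/19716) + 32017 = (-177 - 1255/6572) + 32017 = -1164499/6572 + 32017 = 209251225/6572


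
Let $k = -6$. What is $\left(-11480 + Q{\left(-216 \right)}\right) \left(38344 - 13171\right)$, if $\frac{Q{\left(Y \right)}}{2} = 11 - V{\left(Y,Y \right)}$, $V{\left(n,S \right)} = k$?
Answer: $-288130158$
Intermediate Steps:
$V{\left(n,S \right)} = -6$
$Q{\left(Y \right)} = 34$ ($Q{\left(Y \right)} = 2 \left(11 - -6\right) = 2 \left(11 + 6\right) = 2 \cdot 17 = 34$)
$\left(-11480 + Q{\left(-216 \right)}\right) \left(38344 - 13171\right) = \left(-11480 + 34\right) \left(38344 - 13171\right) = \left(-11446\right) 25173 = -288130158$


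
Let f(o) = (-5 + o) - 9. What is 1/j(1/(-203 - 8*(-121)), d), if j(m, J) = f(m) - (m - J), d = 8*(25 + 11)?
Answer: 1/274 ≈ 0.0036496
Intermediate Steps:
f(o) = -14 + o
d = 288 (d = 8*36 = 288)
j(m, J) = -14 + J (j(m, J) = (-14 + m) - (m - J) = (-14 + m) + (J - m) = -14 + J)
1/j(1/(-203 - 8*(-121)), d) = 1/(-14 + 288) = 1/274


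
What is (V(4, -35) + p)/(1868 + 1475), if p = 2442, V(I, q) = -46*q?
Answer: 4052/3343 ≈ 1.2121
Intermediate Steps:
(V(4, -35) + p)/(1868 + 1475) = (-46*(-35) + 2442)/(1868 + 1475) = (1610 + 2442)/3343 = 4052*(1/3343) = 4052/3343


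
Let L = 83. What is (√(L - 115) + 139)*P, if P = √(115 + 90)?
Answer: √205*(139 + 4*I*√2) ≈ 1990.2 + 80.994*I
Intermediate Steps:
P = √205 ≈ 14.318
(√(L - 115) + 139)*P = (√(83 - 115) + 139)*√205 = (√(-32) + 139)*√205 = (4*I*√2 + 139)*√205 = (139 + 4*I*√2)*√205 = √205*(139 + 4*I*√2)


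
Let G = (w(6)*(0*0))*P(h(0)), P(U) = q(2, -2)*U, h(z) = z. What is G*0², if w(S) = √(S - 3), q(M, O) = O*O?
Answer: 0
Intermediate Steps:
q(M, O) = O²
w(S) = √(-3 + S)
P(U) = 4*U (P(U) = (-2)²*U = 4*U)
G = 0 (G = (√(-3 + 6)*(0*0))*(4*0) = (√3*0)*0 = 0*0 = 0)
G*0² = 0*0² = 0*0 = 0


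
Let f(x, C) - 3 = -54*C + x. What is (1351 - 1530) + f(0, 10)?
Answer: -716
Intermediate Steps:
f(x, C) = 3 + x - 54*C (f(x, C) = 3 + (-54*C + x) = 3 + (x - 54*C) = 3 + x - 54*C)
(1351 - 1530) + f(0, 10) = (1351 - 1530) + (3 + 0 - 54*10) = -179 + (3 + 0 - 540) = -179 - 537 = -716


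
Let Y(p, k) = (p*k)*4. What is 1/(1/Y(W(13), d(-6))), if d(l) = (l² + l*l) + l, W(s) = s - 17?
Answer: -1056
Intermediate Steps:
W(s) = -17 + s
d(l) = l + 2*l² (d(l) = (l² + l²) + l = 2*l² + l = l + 2*l²)
Y(p, k) = 4*k*p (Y(p, k) = (k*p)*4 = 4*k*p)
1/(1/Y(W(13), d(-6))) = 1/(1/(4*(-6*(1 + 2*(-6)))*(-17 + 13))) = 1/(1/(4*(-6*(1 - 12))*(-4))) = 1/(1/(4*(-6*(-11))*(-4))) = 1/(1/(4*66*(-4))) = 1/(1/(-1056)) = 1/(-1/1056) = -1056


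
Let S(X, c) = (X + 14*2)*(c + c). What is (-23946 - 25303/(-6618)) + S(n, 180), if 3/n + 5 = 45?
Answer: -91561199/6618 ≈ -13835.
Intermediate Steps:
n = 3/40 (n = 3/(-5 + 45) = 3/40 ≈ 0.075000)
S(X, c) = 2*c*(28 + X) (S(X, c) = (X + 28)*(2*c) = (28 + X)*(2*c) = 2*c*(28 + X))
(-23946 - 25303/(-6618)) + S(n, 180) = (-23946 - 25303/(-6618)) + 2*180*(28 + 3/40) = (-23946 - 25303*(-1/6618)) + 2*180*(1123/40) = (-23946 + 25303/6618) + 10107 = -158449325/6618 + 10107 = -91561199/6618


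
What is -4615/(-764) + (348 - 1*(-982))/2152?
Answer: 684225/102758 ≈ 6.6586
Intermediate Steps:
-4615/(-764) + (348 - 1*(-982))/2152 = -4615*(-1/764) + (348 + 982)*(1/2152) = 4615/764 + 1330*(1/2152) = 4615/764 + 665/1076 = 684225/102758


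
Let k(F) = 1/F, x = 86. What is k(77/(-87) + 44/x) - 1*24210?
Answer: -33825111/1397 ≈ -24213.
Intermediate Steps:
k(77/(-87) + 44/x) - 1*24210 = 1/(77/(-87) + 44/86) - 1*24210 = 1/(77*(-1/87) + 44*(1/86)) - 24210 = 1/(-77/87 + 22/43) - 24210 = 1/(-1397/3741) - 24210 = -3741/1397 - 24210 = -33825111/1397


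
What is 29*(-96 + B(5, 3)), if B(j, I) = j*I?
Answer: -2349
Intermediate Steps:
B(j, I) = I*j
29*(-96 + B(5, 3)) = 29*(-96 + 3*5) = 29*(-96 + 15) = 29*(-81) = -2349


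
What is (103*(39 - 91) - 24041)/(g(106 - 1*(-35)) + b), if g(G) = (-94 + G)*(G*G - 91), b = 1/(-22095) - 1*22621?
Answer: -649526715/20051411354 ≈ -0.032393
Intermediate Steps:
b = -499810996/22095 (b = -1/22095 - 22621 = -499810996/22095 ≈ -22621.)
g(G) = (-94 + G)*(-91 + G²) (g(G) = (-94 + G)*(G² - 91) = (-94 + G)*(-91 + G²))
(103*(39 - 91) - 24041)/(g(106 - 1*(-35)) + b) = (103*(39 - 91) - 24041)/((8554 + (106 - 1*(-35))³ - 94*(106 - 1*(-35))² - 91*(106 - 1*(-35))) - 499810996/22095) = (103*(-52) - 24041)/((8554 + (106 + 35)³ - 94*(106 + 35)² - 91*(106 + 35)) - 499810996/22095) = (-5356 - 24041)/((8554 + 141³ - 94*141² - 91*141) - 499810996/22095) = -29397/((8554 + 2803221 - 94*19881 - 12831) - 499810996/22095) = -29397/((8554 + 2803221 - 1868814 - 12831) - 499810996/22095) = -29397/(930130 - 499810996/22095) = -29397/20051411354/22095 = -29397*22095/20051411354 = -649526715/20051411354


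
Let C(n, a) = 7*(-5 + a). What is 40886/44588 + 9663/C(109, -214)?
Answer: -61362601/11392234 ≈ -5.3864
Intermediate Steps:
C(n, a) = -35 + 7*a
40886/44588 + 9663/C(109, -214) = 40886/44588 + 9663/(-35 + 7*(-214)) = 40886*(1/44588) + 9663/(-35 - 1498) = 20443/22294 + 9663/(-1533) = 20443/22294 + 9663*(-1/1533) = 20443/22294 - 3221/511 = -61362601/11392234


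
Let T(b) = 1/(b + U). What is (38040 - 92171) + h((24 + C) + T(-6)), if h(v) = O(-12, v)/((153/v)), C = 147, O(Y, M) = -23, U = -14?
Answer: -165719497/3060 ≈ -54157.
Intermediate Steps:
T(b) = 1/(-14 + b) (T(b) = 1/(b - 14) = 1/(-14 + b))
h(v) = -23*v/153
(38040 - 92171) + h((24 + C) + T(-6)) = (38040 - 92171) - 23*((24 + 147) + 1/(-14 - 6))/153 = -54131 - 23*(171 + 1/(-20))/153 = -54131 - 23*(171 - 1/20)/153 = -54131 - 23/153*3419/20 = -54131 - 78637/3060 = -165719497/3060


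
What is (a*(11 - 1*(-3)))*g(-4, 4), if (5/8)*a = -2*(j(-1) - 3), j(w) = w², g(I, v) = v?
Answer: 1792/5 ≈ 358.40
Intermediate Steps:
a = 32/5 (a = 8*(-2*((-1)² - 3))/5 = 8*(-2*(1 - 3))/5 = 8*(-2*(-2))/5 = (8/5)*4 = 32/5 ≈ 6.4000)
(a*(11 - 1*(-3)))*g(-4, 4) = (32*(11 - 1*(-3))/5)*4 = (32*(11 + 3)/5)*4 = ((32/5)*14)*4 = (448/5)*4 = 1792/5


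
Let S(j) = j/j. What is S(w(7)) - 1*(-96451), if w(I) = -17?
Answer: 96452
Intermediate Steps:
S(j) = 1
S(w(7)) - 1*(-96451) = 1 - 1*(-96451) = 1 + 96451 = 96452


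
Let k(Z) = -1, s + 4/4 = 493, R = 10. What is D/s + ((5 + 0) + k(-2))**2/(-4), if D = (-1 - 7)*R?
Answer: -512/123 ≈ -4.1626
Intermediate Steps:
s = 492 (s = -1 + 493 = 492)
D = -80 (D = (-1 - 7)*10 = -8*10 = -80)
D/s + ((5 + 0) + k(-2))**2/(-4) = -80/492 + ((5 + 0) - 1)**2/(-4) = -80*1/492 + (5 - 1)**2*(-1/4) = -20/123 + 4**2*(-1/4) = -20/123 + 16*(-1/4) = -20/123 - 4 = -512/123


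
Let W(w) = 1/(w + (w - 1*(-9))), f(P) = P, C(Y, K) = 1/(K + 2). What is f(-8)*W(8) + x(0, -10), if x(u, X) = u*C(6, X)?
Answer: -8/25 ≈ -0.32000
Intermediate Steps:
C(Y, K) = 1/(2 + K)
x(u, X) = u/(2 + X)
W(w) = 1/(9 + 2*w) (W(w) = 1/(w + (w + 9)) = 1/(w + (9 + w)) = 1/(9 + 2*w))
f(-8)*W(8) + x(0, -10) = -8/(9 + 2*8) + 0/(2 - 10) = -8/(9 + 16) + 0/(-8) = -8/25 + 0*(-1/8) = -8*1/25 + 0 = -8/25 + 0 = -8/25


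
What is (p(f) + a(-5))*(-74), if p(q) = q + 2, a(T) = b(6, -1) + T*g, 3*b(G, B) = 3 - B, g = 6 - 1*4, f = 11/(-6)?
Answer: 629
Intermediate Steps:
f = -11/6 (f = 11*(-⅙) = -11/6 ≈ -1.8333)
g = 2 (g = 6 - 4 = 2)
b(G, B) = 1 - B/3 (b(G, B) = (3 - B)/3 = 1 - B/3)
a(T) = 4/3 + 2*T (a(T) = (1 - ⅓*(-1)) + T*2 = (1 + ⅓) + 2*T = 4/3 + 2*T)
p(q) = 2 + q
(p(f) + a(-5))*(-74) = ((2 - 11/6) + (4/3 + 2*(-5)))*(-74) = (⅙ + (4/3 - 10))*(-74) = (⅙ - 26/3)*(-74) = -17/2*(-74) = 629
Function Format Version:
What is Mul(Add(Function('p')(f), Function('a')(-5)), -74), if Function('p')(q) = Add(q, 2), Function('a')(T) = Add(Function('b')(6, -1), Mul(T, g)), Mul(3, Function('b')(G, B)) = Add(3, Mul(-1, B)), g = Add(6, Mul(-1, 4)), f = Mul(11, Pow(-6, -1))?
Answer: 629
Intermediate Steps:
f = Rational(-11, 6) (f = Mul(11, Rational(-1, 6)) = Rational(-11, 6) ≈ -1.8333)
g = 2 (g = Add(6, -4) = 2)
Function('b')(G, B) = Add(1, Mul(Rational(-1, 3), B)) (Function('b')(G, B) = Mul(Rational(1, 3), Add(3, Mul(-1, B))) = Add(1, Mul(Rational(-1, 3), B)))
Function('a')(T) = Add(Rational(4, 3), Mul(2, T)) (Function('a')(T) = Add(Add(1, Mul(Rational(-1, 3), -1)), Mul(T, 2)) = Add(Add(1, Rational(1, 3)), Mul(2, T)) = Add(Rational(4, 3), Mul(2, T)))
Function('p')(q) = Add(2, q)
Mul(Add(Function('p')(f), Function('a')(-5)), -74) = Mul(Add(Add(2, Rational(-11, 6)), Add(Rational(4, 3), Mul(2, -5))), -74) = Mul(Add(Rational(1, 6), Add(Rational(4, 3), -10)), -74) = Mul(Add(Rational(1, 6), Rational(-26, 3)), -74) = Mul(Rational(-17, 2), -74) = 629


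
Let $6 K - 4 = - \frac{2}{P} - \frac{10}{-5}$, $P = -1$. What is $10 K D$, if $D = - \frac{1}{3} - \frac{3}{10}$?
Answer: $- \frac{76}{9} \approx -8.4444$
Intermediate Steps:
$D = - \frac{19}{30}$ ($D = \left(-1\right) \frac{1}{3} - \frac{3}{10} = - \frac{1}{3} - \frac{3}{10} = - \frac{19}{30} \approx -0.63333$)
$K = \frac{4}{3}$ ($K = \frac{2}{3} + \frac{- \frac{2}{-1} - \frac{10}{-5}}{6} = \frac{2}{3} + \frac{\left(-2\right) \left(-1\right) - -2}{6} = \frac{2}{3} + \frac{2 + 2}{6} = \frac{2}{3} + \frac{1}{6} \cdot 4 = \frac{2}{3} + \frac{2}{3} = \frac{4}{3} \approx 1.3333$)
$10 K D = 10 \cdot \frac{4}{3} \left(- \frac{19}{30}\right) = \frac{40}{3} \left(- \frac{19}{30}\right) = - \frac{76}{9}$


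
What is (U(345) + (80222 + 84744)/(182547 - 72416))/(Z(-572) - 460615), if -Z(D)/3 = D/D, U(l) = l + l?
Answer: -38077678/25364160479 ≈ -0.0015012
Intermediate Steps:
U(l) = 2*l
Z(D) = -3 (Z(D) = -3*D/D = -3*1 = -3)
(U(345) + (80222 + 84744)/(182547 - 72416))/(Z(-572) - 460615) = (2*345 + (80222 + 84744)/(182547 - 72416))/(-3 - 460615) = (690 + 164966/110131)/(-460618) = (690 + 164966*(1/110131))*(-1/460618) = (690 + 164966/110131)*(-1/460618) = (76155356/110131)*(-1/460618) = -38077678/25364160479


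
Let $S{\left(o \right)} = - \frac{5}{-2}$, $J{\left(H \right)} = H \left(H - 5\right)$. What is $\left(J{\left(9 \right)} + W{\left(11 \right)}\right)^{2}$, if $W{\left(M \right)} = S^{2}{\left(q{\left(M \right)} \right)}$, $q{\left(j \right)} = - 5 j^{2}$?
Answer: $\frac{28561}{16} \approx 1785.1$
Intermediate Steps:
$J{\left(H \right)} = H \left(-5 + H\right)$
$S{\left(o \right)} = \frac{5}{2}$ ($S{\left(o \right)} = \left(-5\right) \left(- \frac{1}{2}\right) = \frac{5}{2}$)
$W{\left(M \right)} = \frac{25}{4}$ ($W{\left(M \right)} = \left(\frac{5}{2}\right)^{2} = \frac{25}{4}$)
$\left(J{\left(9 \right)} + W{\left(11 \right)}\right)^{2} = \left(9 \left(-5 + 9\right) + \frac{25}{4}\right)^{2} = \left(9 \cdot 4 + \frac{25}{4}\right)^{2} = \left(36 + \frac{25}{4}\right)^{2} = \left(\frac{169}{4}\right)^{2} = \frac{28561}{16}$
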